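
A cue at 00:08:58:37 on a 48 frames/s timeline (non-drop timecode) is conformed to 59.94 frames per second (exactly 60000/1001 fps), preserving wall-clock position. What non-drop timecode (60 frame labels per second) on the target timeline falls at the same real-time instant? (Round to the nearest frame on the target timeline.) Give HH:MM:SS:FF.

Source frame index: (0×3600 + 8×60 + 58) × 48 + 37 = 25861.
Real time: 25861 / (48) = 25861/48 s.
Target frame: (25861/48) × (60000/1001) = 2938750/91 ≈ 32293.956 → 32294.
At 60 labels/s: frame 32294 → 00:08:58:14.

00:08:58:14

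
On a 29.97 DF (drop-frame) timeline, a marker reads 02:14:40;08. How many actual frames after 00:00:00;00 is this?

242166

As if non-drop at 30 labels/s: (2 × 3600 + 14 × 60 + 40) × 30 + 8 = 242408.
Minute boundaries passed: 134; those not divisible by 10: 134 − 13 = 121; dropped labels = 2 × 121 = 242.
Actual frame index = 242408 − 242 = 242166.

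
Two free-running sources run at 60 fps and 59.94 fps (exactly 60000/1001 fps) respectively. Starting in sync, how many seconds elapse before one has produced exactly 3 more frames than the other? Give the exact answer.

50.05 seconds

The gap grows by |60000/1001 − 60| = 60/1001 frames per second.
Time for a 3-frame gap: 3 ÷ (60/1001) = 50.05 s.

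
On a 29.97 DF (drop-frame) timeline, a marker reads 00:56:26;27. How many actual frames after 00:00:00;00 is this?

As if non-drop at 30 labels/s: (0 × 3600 + 56 × 60 + 26) × 30 + 27 = 101607.
Minute boundaries passed: 56; those not divisible by 10: 56 − 5 = 51; dropped labels = 2 × 51 = 102.
Actual frame index = 101607 − 102 = 101505.

101505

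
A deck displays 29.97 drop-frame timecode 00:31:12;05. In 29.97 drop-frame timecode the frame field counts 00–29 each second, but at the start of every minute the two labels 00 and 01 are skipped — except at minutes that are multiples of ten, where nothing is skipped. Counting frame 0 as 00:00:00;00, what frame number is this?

Complete 10-minute blocks: 3, each 17982 frames → 53946.
Remaining 1 whole minute in the current block: 1800 + 0 × 1798 = 1800 frames.
Within the current minute: 12 × 30 + 5 − 2 = 363 (labels ;00/;01 skipped at this minute). Total = 53946 + 1800 + 363 = 56109.

56109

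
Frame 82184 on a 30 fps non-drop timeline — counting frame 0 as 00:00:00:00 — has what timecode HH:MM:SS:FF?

82184 ÷ 30 = 2739 full seconds, remainder 14 frames.
2739 s = 0 h 45 min 39 s.
Timecode: 00:45:39:14.

00:45:39:14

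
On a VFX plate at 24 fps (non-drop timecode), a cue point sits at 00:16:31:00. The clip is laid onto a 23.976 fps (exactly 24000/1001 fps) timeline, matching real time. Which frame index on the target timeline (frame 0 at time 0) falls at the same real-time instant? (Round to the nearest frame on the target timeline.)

frame 23760

Source frame index: (0×3600 + 16×60 + 31) × 24 + 0 = 23784.
Real time: 23784 / (24) = 991 s.
Target frame: (991) × (24000/1001) = 23784000/1001 ≈ 23760.240 → 23760.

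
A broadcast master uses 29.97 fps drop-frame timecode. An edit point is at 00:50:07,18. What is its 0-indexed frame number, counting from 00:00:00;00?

90138

Complete 10-minute blocks: 5, each 17982 frames → 89910.
Remaining 0 whole minutes in the current block: 0 frames.
Within the current minute: 7 × 30 + 18 = 228. Total = 89910 + 0 + 228 = 90138.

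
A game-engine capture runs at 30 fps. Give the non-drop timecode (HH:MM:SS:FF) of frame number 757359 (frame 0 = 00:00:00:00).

07:00:45:09

757359 ÷ 30 = 25245 full seconds, remainder 9 frames.
25245 s = 7 h 0 min 45 s.
Timecode: 07:00:45:09.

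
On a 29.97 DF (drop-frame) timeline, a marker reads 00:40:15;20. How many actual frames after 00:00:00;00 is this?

As if non-drop at 30 labels/s: (0 × 3600 + 40 × 60 + 15) × 30 + 20 = 72470.
Minute boundaries passed: 40; those not divisible by 10: 40 − 4 = 36; dropped labels = 2 × 36 = 72.
Actual frame index = 72470 − 72 = 72398.

72398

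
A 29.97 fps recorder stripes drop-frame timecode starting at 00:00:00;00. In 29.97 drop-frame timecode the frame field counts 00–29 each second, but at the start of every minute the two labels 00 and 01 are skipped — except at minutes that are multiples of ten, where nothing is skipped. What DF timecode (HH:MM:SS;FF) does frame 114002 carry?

Each 10-minute DF block holds 10 × 60 × 30 − 9 × 2 = 17982 frames. 114002 ÷ 17982 → 6 full blocks, remainder 6110.
Within the partial block the first minute is 1800 frames and each further minute 1798, so 3 further minute boundaries passed. Total skipped labels = 18 × 6 + 2 × 3 = 114.
Non-drop label index = 114002 + 114 = 114116; at 30 labels/s that is 01:03:23:26, i.e. DF 01:03:23;26.

01:03:23;26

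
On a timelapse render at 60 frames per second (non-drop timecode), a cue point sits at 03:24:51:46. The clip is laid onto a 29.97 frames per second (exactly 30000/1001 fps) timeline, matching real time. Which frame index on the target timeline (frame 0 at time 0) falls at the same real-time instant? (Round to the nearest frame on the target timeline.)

Source frame index: (3×3600 + 24×60 + 51) × 60 + 46 = 737506.
Real time: 737506 / (60) = 368753/30 s.
Target frame: (368753/30) × (30000/1001) = 4789000/13 ≈ 368384.615 → 368385.

frame 368385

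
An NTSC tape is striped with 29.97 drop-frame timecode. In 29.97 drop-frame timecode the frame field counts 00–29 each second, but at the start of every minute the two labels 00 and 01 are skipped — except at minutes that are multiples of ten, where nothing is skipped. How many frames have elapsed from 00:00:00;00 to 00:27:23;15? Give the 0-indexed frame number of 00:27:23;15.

49255

Complete 10-minute blocks: 2, each 17982 frames → 35964.
Remaining 7 whole minutes in the current block: 1800 + 6 × 1798 = 12588 frames.
Within the current minute: 23 × 30 + 15 − 2 = 703 (labels ;00/;01 skipped at this minute). Total = 35964 + 12588 + 703 = 49255.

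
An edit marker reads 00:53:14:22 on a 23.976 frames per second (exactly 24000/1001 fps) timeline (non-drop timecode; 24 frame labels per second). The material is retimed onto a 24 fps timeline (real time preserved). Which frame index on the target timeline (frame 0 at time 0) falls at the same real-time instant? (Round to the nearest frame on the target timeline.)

Source frame index: (0×3600 + 53×60 + 14) × 24 + 22 = 76678.
Real time: 76678 / (24000/1001) = 38377339/12000 s.
Target frame: (38377339/12000) × (24) = 38377339/500 ≈ 76754.678 → 76755.

frame 76755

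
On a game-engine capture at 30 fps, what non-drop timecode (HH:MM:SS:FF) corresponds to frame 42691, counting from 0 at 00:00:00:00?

00:23:43:01

42691 ÷ 30 = 1423 full seconds, remainder 1 frame.
1423 s = 0 h 23 min 43 s.
Timecode: 00:23:43:01.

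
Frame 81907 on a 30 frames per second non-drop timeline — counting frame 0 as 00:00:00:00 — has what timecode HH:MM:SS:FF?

00:45:30:07

81907 ÷ 30 = 2730 full seconds, remainder 7 frames.
2730 s = 0 h 45 min 30 s.
Timecode: 00:45:30:07.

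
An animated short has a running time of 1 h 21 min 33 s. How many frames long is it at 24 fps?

117432 frames

1 h 21 min 33 s = 4893 s.
Frames = 4893 × 24 = 117432.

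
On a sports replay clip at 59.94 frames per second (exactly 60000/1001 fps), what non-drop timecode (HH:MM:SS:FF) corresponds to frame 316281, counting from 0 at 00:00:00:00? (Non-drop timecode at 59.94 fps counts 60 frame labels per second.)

316281 ÷ 60 = 5271 full seconds, remainder 21 frames.
5271 s = 1 h 27 min 51 s.
Timecode: 01:27:51:21.

01:27:51:21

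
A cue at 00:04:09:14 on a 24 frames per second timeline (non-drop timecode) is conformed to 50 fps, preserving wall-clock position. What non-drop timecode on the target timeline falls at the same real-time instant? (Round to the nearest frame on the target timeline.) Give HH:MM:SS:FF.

Source frame index: (0×3600 + 4×60 + 9) × 24 + 14 = 5990.
Real time: 5990 / (24) = 2995/12 s.
Target frame: (2995/12) × (50) = 74875/6 ≈ 12479.167 → 12479.
At 50 labels/s: frame 12479 → 00:04:09:29.

00:04:09:29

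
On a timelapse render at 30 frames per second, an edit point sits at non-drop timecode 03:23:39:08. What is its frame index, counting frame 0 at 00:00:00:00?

366578

Total seconds to the label: (3 × 3600 + 23 × 60 + 39) = 12219.
Frame index = 12219 × 30 + 8 = 366578.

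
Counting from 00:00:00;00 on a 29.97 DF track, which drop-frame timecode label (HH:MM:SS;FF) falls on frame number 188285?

Each 10-minute DF block holds 10 × 60 × 30 − 9 × 2 = 17982 frames. 188285 ÷ 17982 → 10 full blocks, remainder 8465.
Within the partial block the first minute is 1800 frames and each further minute 1798, so 4 further minute boundaries passed. Total skipped labels = 18 × 10 + 2 × 4 = 188.
Non-drop label index = 188285 + 188 = 188473; at 30 labels/s that is 01:44:42:13, i.e. DF 01:44:42;13.

01:44:42;13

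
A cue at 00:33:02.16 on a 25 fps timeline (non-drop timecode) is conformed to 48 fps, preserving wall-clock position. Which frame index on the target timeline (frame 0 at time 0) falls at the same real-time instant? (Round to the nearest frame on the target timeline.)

frame 95167

Source frame index: (0×3600 + 33×60 + 2) × 25 + 16 = 49566.
Real time: 49566 / (25) = 49566/25 s.
Target frame: (49566/25) × (48) = 2379168/25 ≈ 95166.720 → 95167.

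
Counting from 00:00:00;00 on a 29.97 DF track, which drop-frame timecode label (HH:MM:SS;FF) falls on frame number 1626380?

15:04:26;28

Ten DF minutes hold 17982 frames, so frame 1626380 lies in block 90 (frames 1618380–1636361) with 8000 frames into that block.
The block's first minute is 1800 frames and the rest 1798 each; 8000 frames reaches minute 4, so 90 × 18 + 4 × 2 = 1628 labels have been skipped so far.
Adding those back, label number 1626380 + 1628 = 1628008 at 30 labels/s is 54266 s + 28 f = 15 h 4 min 26 s frame 28, i.e. 15:04:26;28.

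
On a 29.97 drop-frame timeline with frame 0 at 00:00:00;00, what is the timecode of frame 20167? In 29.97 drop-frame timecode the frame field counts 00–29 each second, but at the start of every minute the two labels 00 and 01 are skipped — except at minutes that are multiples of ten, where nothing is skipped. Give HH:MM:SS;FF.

00:11:12;27

Each 10-minute DF block holds 10 × 60 × 30 − 9 × 2 = 17982 frames. 20167 ÷ 17982 → 1 full block, remainder 2185.
Within the partial block the first minute is 1800 frames and each further minute 1798, so 1 further minute boundary passed. Total skipped labels = 18 × 1 + 2 × 1 = 20.
Non-drop label index = 20167 + 20 = 20187; at 30 labels/s that is 00:11:12:27, i.e. DF 00:11:12;27.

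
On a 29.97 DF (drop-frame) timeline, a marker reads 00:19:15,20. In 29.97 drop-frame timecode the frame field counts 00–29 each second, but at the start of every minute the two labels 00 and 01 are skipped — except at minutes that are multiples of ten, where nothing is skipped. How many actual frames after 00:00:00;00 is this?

34634

Complete 10-minute blocks: 1, each 17982 frames → 17982.
Remaining 9 whole minutes in the current block: 1800 + 8 × 1798 = 16184 frames.
Within the current minute: 15 × 30 + 20 − 2 = 468 (labels ;00/;01 skipped at this minute). Total = 17982 + 16184 + 468 = 34634.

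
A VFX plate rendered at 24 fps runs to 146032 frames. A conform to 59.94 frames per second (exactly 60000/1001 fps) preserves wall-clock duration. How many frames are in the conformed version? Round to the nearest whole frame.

364715 frames

Frames at target rate = 146032 × (60000/1001) / (24) = 365080000/1001 ≈ 364715.285.
Nearest whole frame: 364715.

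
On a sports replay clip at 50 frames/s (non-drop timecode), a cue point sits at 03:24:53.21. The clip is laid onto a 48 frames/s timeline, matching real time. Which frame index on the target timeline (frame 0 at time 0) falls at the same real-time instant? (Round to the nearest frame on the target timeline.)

frame 590084

Source frame index: (3×3600 + 24×60 + 53) × 50 + 21 = 614671.
Real time: 614671 / (50) = 614671/50 s.
Target frame: (614671/50) × (48) = 14752104/25 ≈ 590084.160 → 590084.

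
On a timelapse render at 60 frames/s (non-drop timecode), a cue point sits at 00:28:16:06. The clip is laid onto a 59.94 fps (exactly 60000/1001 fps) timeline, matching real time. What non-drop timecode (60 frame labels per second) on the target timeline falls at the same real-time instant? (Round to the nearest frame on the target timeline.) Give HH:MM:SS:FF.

Source frame index: (0×3600 + 28×60 + 16) × 60 + 6 = 101766.
Real time: 101766 / (60) = 16961/10 s.
Target frame: (16961/10) × (60000/1001) = 14538000/143 ≈ 101664.336 → 101664.
At 60 labels/s: frame 101664 → 00:28:14:24.

00:28:14:24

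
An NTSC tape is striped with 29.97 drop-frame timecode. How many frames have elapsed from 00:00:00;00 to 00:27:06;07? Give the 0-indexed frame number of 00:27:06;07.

As if non-drop at 30 labels/s: (0 × 3600 + 27 × 60 + 6) × 30 + 7 = 48787.
Minute boundaries passed: 27; those not divisible by 10: 27 − 2 = 25; dropped labels = 2 × 25 = 50.
Actual frame index = 48787 − 50 = 48737.

48737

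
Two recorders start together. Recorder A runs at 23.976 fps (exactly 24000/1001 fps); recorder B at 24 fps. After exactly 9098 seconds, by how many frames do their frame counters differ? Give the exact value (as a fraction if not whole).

218352/1001 frames

A emits 24000/1001 × 9098 = 218352000/1001 frames; B emits 24 × 9098 = 218352.
Difference = 218352/1001 frames (≈ 218.1339); B is ahead of A.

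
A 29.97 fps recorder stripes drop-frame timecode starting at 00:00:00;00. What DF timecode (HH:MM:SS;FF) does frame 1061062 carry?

Ten DF minutes hold 17982 frames, so frame 1061062 lies in block 59 (frames 1060938–1078919) with 124 frames into that block.
The block's first minute is 1800 frames and the rest 1798 each; 124 frames reaches minute 0, so 59 × 18 + 0 × 2 = 1062 labels have been skipped so far.
Adding those back, label number 1061062 + 1062 = 1062124 at 30 labels/s is 35404 s + 4 f = 9 h 50 min 4 s frame 4, i.e. 09:50:04;04.

09:50:04;04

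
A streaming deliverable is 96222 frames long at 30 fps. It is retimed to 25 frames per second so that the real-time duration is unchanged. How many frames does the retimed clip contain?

Target frames = source frames × (target rate / source rate) = 96222 × (25)/(30) = 96222 × 5/6 = 80185.

80185 frames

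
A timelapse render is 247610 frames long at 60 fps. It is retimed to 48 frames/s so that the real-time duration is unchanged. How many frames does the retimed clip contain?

Target frames = source frames × (target rate / source rate) = 247610 × (48)/(60) = 247610 × 4/5 = 198088.

198088 frames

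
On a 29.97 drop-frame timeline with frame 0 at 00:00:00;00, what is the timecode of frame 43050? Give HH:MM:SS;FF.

00:23:56;12

Each 10-minute DF block holds 10 × 60 × 30 − 9 × 2 = 17982 frames. 43050 ÷ 17982 → 2 full blocks, remainder 7086.
Within the partial block the first minute is 1800 frames and each further minute 1798, so 3 further minute boundaries passed. Total skipped labels = 18 × 2 + 2 × 3 = 42.
Non-drop label index = 43050 + 42 = 43092; at 30 labels/s that is 00:23:56:12, i.e. DF 00:23:56;12.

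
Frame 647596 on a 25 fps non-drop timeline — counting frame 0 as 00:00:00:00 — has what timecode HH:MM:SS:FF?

07:11:43:21

647596 ÷ 25 = 25903 full seconds, remainder 21 frames.
25903 s = 7 h 11 min 43 s.
Timecode: 07:11:43:21.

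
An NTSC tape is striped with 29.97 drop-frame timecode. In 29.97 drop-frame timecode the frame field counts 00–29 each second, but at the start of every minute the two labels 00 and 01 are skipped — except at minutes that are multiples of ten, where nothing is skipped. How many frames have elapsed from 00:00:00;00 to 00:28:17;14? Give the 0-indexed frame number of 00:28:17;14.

As if non-drop at 30 labels/s: (0 × 3600 + 28 × 60 + 17) × 30 + 14 = 50924.
Minute boundaries passed: 28; those not divisible by 10: 28 − 2 = 26; dropped labels = 2 × 26 = 52.
Actual frame index = 50924 − 52 = 50872.

50872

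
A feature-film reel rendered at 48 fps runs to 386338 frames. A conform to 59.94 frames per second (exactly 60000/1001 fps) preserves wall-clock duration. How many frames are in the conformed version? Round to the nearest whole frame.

482440 frames

Frames at target rate = 386338 × (60000/1001) / (48) = 482922500/1001 ≈ 482440.060.
Nearest whole frame: 482440.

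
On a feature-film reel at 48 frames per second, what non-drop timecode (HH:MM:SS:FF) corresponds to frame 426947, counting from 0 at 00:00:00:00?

02:28:14:35

426947 ÷ 48 = 8894 full seconds, remainder 35 frames.
8894 s = 2 h 28 min 14 s.
Timecode: 02:28:14:35.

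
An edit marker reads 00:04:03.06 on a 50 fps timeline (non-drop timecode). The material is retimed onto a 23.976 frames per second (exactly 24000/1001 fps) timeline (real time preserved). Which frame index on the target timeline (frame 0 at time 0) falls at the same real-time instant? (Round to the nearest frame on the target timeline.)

frame 5829

Source frame index: (0×3600 + 4×60 + 3) × 50 + 6 = 12156.
Real time: 12156 / (50) = 6078/25 s.
Target frame: (6078/25) × (24000/1001) = 5834880/1001 ≈ 5829.051 → 5829.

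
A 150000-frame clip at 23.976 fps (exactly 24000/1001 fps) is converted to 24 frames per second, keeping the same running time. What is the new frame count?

150150 frames

Target frames = source frames × (target rate / source rate) = 150000 × (24)/(24000/1001) = 150000 × 1001/1000 = 150150.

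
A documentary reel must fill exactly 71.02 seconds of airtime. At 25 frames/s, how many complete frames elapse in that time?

1775 frames

Frames = 71.02 × 25 = 3551/2 ≈ 1775.5000.
Complete frames: 1775.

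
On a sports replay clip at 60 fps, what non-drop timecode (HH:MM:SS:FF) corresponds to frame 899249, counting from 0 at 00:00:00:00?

04:09:47:29

899249 ÷ 60 = 14987 full seconds, remainder 29 frames.
14987 s = 4 h 9 min 47 s.
Timecode: 04:09:47:29.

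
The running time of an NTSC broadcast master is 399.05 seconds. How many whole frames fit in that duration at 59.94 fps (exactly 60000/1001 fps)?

23919 frames

Frames = 399.05 × 60000/1001 = 23943000/1001 ≈ 23919.0809.
Complete frames: 23919.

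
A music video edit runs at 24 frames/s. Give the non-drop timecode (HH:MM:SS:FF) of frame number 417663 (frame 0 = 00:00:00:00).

04:50:02:15

417663 ÷ 24 = 17402 full seconds, remainder 15 frames.
17402 s = 4 h 50 min 2 s.
Timecode: 04:50:02:15.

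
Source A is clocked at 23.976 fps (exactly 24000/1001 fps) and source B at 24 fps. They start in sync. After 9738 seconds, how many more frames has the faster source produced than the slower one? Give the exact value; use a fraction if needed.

A emits 24000/1001 × 9738 = 233712000/1001 frames; B emits 24 × 9738 = 233712.
Difference = 233712/1001 frames (≈ 233.4785); B is ahead of A.

233712/1001 frames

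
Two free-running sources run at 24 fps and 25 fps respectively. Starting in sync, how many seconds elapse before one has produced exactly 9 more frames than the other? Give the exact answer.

The gap grows by |25 − 24| = 1 frame per second.
Time for a 9-frame gap: 9 ÷ (1) = 9 s.

9 seconds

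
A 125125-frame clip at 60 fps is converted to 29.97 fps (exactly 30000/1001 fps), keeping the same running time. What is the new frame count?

62500 frames

Target frames = source frames × (target rate / source rate) = 125125 × (30000/1001)/(60) = 125125 × 500/1001 = 62500.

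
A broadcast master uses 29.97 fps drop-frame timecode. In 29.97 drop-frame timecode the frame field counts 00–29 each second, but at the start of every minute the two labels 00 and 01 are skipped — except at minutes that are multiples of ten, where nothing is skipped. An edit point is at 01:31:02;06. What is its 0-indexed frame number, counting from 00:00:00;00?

Complete 10-minute blocks: 9, each 17982 frames → 161838.
Remaining 1 whole minute in the current block: 1800 + 0 × 1798 = 1800 frames.
Within the current minute: 2 × 30 + 6 − 2 = 64 (labels ;00/;01 skipped at this minute). Total = 161838 + 1800 + 64 = 163702.

163702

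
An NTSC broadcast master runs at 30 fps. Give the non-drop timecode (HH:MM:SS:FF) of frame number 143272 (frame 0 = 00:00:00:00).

01:19:35:22

143272 ÷ 30 = 4775 full seconds, remainder 22 frames.
4775 s = 1 h 19 min 35 s.
Timecode: 01:19:35:22.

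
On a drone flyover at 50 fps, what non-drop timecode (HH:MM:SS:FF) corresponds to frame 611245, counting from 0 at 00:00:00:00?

611245 ÷ 50 = 12224 full seconds, remainder 45 frames.
12224 s = 3 h 23 min 44 s.
Timecode: 03:23:44:45.

03:23:44:45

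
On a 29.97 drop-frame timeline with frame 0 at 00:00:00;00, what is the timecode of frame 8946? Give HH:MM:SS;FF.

Each 10-minute DF block holds 10 × 60 × 30 − 9 × 2 = 17982 frames. 8946 ÷ 17982 → 0 full blocks, remainder 8946.
Within the partial block the first minute is 1800 frames and each further minute 1798, so 4 further minute boundaries passed. Total skipped labels = 18 × 0 + 2 × 4 = 8.
Non-drop label index = 8946 + 8 = 8954; at 30 labels/s that is 00:04:58:14, i.e. DF 00:04:58;14.

00:04:58;14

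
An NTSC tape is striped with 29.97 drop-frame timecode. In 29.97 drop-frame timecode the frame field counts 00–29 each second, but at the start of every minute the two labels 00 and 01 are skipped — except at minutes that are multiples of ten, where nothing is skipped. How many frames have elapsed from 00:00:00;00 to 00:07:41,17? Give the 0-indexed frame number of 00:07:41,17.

Complete 10-minute blocks: 0, each 17982 frames → 0.
Remaining 7 whole minutes in the current block: 1800 + 6 × 1798 = 12588 frames.
Within the current minute: 41 × 30 + 17 − 2 = 1245 (labels ;00/;01 skipped at this minute). Total = 0 + 12588 + 1245 = 13833.

13833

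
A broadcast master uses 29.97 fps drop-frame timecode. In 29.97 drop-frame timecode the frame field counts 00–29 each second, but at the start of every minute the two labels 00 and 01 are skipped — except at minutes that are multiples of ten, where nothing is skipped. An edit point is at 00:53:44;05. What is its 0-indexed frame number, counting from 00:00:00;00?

As if non-drop at 30 labels/s: (0 × 3600 + 53 × 60 + 44) × 30 + 5 = 96725.
Minute boundaries passed: 53; those not divisible by 10: 53 − 5 = 48; dropped labels = 2 × 48 = 96.
Actual frame index = 96725 − 96 = 96629.

96629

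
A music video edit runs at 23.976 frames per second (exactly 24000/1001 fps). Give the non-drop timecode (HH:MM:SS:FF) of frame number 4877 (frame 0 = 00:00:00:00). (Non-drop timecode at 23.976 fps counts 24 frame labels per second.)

4877 ÷ 24 = 203 full seconds, remainder 5 frames.
203 s = 0 h 3 min 23 s.
Timecode: 00:03:23:05.

00:03:23:05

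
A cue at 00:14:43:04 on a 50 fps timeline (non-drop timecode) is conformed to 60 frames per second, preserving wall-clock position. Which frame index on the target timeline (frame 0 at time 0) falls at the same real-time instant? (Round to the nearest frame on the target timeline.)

frame 52985

Source frame index: (0×3600 + 14×60 + 43) × 50 + 4 = 44154.
Real time: 44154 / (50) = 22077/25 s.
Target frame: (22077/25) × (60) = 264924/5 ≈ 52984.800 → 52985.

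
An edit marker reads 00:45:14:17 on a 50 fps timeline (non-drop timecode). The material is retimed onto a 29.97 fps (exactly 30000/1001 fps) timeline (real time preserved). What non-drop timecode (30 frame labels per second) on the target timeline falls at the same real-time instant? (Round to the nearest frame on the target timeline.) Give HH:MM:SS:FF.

Source frame index: (0×3600 + 45×60 + 14) × 50 + 17 = 135717.
Real time: 135717 / (50) = 135717/50 s.
Target frame: (135717/50) × (30000/1001) = 81430200/1001 ≈ 81348.851 → 81349.
At 30 labels/s: frame 81349 → 00:45:11:19.

00:45:11:19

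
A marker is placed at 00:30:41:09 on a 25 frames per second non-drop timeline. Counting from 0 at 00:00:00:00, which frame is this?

Total seconds to the label: (0 × 3600 + 30 × 60 + 41) = 1841.
Frame index = 1841 × 25 + 9 = 46034.

frame 46034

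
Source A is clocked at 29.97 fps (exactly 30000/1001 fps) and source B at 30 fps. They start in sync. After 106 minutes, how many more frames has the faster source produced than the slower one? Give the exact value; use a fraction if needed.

106 min = 6360 s.
A emits 30000/1001 × 6360 = 190800000/1001 frames; B emits 30 × 6360 = 190800.
Difference = 190800/1001 frames (≈ 190.6094); B is ahead of A.

190800/1001 frames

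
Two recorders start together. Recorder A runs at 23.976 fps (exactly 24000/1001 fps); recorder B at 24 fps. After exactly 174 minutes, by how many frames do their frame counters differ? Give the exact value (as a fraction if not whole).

174 min = 10440 s.
A emits 24000/1001 × 10440 = 250560000/1001 frames; B emits 24 × 10440 = 250560.
Difference = 250560/1001 frames (≈ 250.3097); B is ahead of A.

250560/1001 frames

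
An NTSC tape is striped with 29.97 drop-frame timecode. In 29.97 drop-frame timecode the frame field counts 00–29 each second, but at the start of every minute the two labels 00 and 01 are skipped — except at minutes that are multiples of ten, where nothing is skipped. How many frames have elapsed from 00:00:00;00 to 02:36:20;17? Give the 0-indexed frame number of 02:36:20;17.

281135

As if non-drop at 30 labels/s: (2 × 3600 + 36 × 60 + 20) × 30 + 17 = 281417.
Minute boundaries passed: 156; those not divisible by 10: 156 − 15 = 141; dropped labels = 2 × 141 = 282.
Actual frame index = 281417 − 282 = 281135.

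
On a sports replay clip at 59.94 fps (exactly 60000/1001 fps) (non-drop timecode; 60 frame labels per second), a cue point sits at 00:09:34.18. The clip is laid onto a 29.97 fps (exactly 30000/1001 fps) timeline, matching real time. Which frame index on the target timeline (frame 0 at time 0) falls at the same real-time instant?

frame 17229

Source frame index: (0×3600 + 9×60 + 34) × 60 + 18 = 34458.
Real time: 34458 / (60000/1001) = 5748743/10000 s.
Target frame: (5748743/10000) × (30000/1001) = 17229.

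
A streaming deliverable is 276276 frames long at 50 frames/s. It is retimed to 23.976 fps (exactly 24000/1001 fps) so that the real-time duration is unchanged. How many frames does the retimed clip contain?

Target frames = source frames × (target rate / source rate) = 276276 × (24000/1001)/(50) = 276276 × 480/1001 = 132480.

132480 frames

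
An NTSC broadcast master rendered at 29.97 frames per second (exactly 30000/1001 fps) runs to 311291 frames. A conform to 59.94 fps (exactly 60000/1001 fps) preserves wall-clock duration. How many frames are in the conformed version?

622582 frames

Target frames = source frames × (target rate / source rate) = 311291 × (60000/1001)/(30000/1001) = 311291 × 2 = 622582.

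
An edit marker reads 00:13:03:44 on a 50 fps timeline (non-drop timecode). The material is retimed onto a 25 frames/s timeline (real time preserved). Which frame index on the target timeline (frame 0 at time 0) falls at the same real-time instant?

frame 19597

Source frame index: (0×3600 + 13×60 + 3) × 50 + 44 = 39194.
Real time: 39194 / (50) = 19597/25 s.
Target frame: (19597/25) × (25) = 19597.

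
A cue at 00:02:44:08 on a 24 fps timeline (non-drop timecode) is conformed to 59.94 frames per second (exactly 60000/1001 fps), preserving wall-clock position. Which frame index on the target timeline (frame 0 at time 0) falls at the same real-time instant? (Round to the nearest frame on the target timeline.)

Source frame index: (0×3600 + 2×60 + 44) × 24 + 8 = 3944.
Real time: 3944 / (24) = 493/3 s.
Target frame: (493/3) × (60000/1001) = 9860000/1001 ≈ 9850.150 → 9850.

frame 9850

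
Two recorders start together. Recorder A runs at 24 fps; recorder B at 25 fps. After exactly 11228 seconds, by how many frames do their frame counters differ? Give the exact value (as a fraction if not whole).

11228 frames

A emits 24 × 11228 = 269472 frames; B emits 25 × 11228 = 280700.
Difference = 11228 frames; B is ahead of A.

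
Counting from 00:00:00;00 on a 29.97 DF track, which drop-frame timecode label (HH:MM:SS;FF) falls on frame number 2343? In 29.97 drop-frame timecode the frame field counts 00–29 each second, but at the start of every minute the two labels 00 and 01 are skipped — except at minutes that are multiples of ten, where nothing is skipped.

00:01:18;05

Each 10-minute DF block holds 10 × 60 × 30 − 9 × 2 = 17982 frames. 2343 ÷ 17982 → 0 full blocks, remainder 2343.
Within the partial block the first minute is 1800 frames and each further minute 1798, so 1 further minute boundary passed. Total skipped labels = 18 × 0 + 2 × 1 = 2.
Non-drop label index = 2343 + 2 = 2345; at 30 labels/s that is 00:01:18:05, i.e. DF 00:01:18;05.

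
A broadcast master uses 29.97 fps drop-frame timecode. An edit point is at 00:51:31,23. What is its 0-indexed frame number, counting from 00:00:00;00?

Complete 10-minute blocks: 5, each 17982 frames → 89910.
Remaining 1 whole minute in the current block: 1800 + 0 × 1798 = 1800 frames.
Within the current minute: 31 × 30 + 23 − 2 = 951 (labels ;00/;01 skipped at this minute). Total = 89910 + 1800 + 951 = 92661.

92661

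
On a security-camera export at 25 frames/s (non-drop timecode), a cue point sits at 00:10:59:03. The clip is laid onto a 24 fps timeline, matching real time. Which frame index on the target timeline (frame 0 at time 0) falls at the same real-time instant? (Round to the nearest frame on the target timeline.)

Source frame index: (0×3600 + 10×60 + 59) × 25 + 3 = 16478.
Real time: 16478 / (25) = 16478/25 s.
Target frame: (16478/25) × (24) = 395472/25 ≈ 15818.880 → 15819.

frame 15819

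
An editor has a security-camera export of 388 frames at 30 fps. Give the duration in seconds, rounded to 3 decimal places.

Running time = 388 × 1/30 = 194/15 s ≈ 12.933 s.

12.933 seconds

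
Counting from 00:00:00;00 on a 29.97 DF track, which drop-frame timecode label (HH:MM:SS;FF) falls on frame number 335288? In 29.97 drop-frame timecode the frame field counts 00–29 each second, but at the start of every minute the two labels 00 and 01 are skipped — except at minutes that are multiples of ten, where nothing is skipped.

03:06:27;14

Ten DF minutes hold 17982 frames, so frame 335288 lies in block 18 (frames 323676–341657) with 11612 frames into that block.
The block's first minute is 1800 frames and the rest 1798 each; 11612 frames reaches minute 6, so 18 × 18 + 6 × 2 = 336 labels have been skipped so far.
Adding those back, label number 335288 + 336 = 335624 at 30 labels/s is 11187 s + 14 f = 3 h 6 min 27 s frame 14, i.e. 03:06:27;14.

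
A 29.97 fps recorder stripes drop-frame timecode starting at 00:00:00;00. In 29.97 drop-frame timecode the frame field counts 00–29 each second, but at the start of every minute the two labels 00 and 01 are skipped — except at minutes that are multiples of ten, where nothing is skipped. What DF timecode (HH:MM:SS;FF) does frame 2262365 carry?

Each 10-minute DF block holds 10 × 60 × 30 − 9 × 2 = 17982 frames. 2262365 ÷ 17982 → 125 full blocks, remainder 14615.
Within the partial block the first minute is 1800 frames and each further minute 1798, so 8 further minute boundaries passed. Total skipped labels = 18 × 125 + 2 × 8 = 2266.
Non-drop label index = 2262365 + 2266 = 2264631; at 30 labels/s that is 20:58:07:21, i.e. DF 20:58:07;21.

20:58:07;21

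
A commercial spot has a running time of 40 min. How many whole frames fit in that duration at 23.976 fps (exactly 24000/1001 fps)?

57542 frames

40 min = 2400 s.
Frames = 2400 × 24000/1001 = 57600000/1001 ≈ 57542.4575.
Complete frames: 57542.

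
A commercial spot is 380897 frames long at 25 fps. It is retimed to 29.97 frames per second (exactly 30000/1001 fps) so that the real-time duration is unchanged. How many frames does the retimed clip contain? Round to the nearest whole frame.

Frames at target rate = 380897 × (30000/1001) / (25) = 41552400/91 ≈ 456619.780.
Nearest whole frame: 456620.

456620 frames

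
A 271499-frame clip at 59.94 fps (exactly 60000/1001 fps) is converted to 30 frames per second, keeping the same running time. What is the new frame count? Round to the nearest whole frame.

135885 frames

Frames at target rate = 271499 × (30) / (60000/1001) = 271770499/2000 ≈ 135885.250.
Nearest whole frame: 135885.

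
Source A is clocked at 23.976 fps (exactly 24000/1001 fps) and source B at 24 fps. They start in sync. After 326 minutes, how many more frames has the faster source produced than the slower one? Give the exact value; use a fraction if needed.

469440/1001 frames

326 min = 19560 s.
A emits 24000/1001 × 19560 = 469440000/1001 frames; B emits 24 × 19560 = 469440.
Difference = 469440/1001 frames (≈ 468.9710); B is ahead of A.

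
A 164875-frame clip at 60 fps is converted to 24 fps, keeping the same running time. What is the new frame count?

Target frames = source frames × (target rate / source rate) = 164875 × (24)/(60) = 164875 × 2/5 = 65950.

65950 frames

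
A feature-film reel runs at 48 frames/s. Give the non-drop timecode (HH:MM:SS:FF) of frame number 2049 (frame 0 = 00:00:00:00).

00:00:42:33

2049 ÷ 48 = 42 full seconds, remainder 33 frames.
42 s = 0 h 0 min 42 s.
Timecode: 00:00:42:33.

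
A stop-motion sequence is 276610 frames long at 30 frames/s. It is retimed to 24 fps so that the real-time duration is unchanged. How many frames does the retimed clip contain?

Target frames = source frames × (target rate / source rate) = 276610 × (24)/(30) = 276610 × 4/5 = 221288.

221288 frames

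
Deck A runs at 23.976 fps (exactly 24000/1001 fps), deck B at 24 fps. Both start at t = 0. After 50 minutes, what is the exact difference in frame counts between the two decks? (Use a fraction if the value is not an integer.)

72000/1001 frames

50 min = 3000 s.
A emits 24000/1001 × 3000 = 72000000/1001 frames; B emits 24 × 3000 = 72000.
Difference = 72000/1001 frames (≈ 71.9281); B is ahead of A.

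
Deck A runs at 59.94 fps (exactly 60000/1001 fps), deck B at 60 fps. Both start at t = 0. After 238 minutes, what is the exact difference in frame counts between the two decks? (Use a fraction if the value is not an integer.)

122400/143 frames

238 min = 14280 s.
A emits 60000/1001 × 14280 = 122400000/143 frames; B emits 60 × 14280 = 856800.
Difference = 122400/143 frames (≈ 855.9441); B is ahead of A.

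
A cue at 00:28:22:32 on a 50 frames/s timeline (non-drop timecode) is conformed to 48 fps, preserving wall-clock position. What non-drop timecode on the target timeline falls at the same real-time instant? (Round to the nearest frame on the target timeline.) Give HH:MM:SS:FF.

Source frame index: (0×3600 + 28×60 + 22) × 50 + 32 = 85132.
Real time: 85132 / (50) = 42566/25 s.
Target frame: (42566/25) × (48) = 2043168/25 ≈ 81726.720 → 81727.
At 48 labels/s: frame 81727 → 00:28:22:31.

00:28:22:31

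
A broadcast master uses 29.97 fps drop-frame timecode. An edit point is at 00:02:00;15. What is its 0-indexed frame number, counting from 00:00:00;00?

As if non-drop at 30 labels/s: (0 × 3600 + 2 × 60 + 0) × 30 + 15 = 3615.
Minute boundaries passed: 2; those not divisible by 10: 2 − 0 = 2; dropped labels = 2 × 2 = 4.
Actual frame index = 3615 − 4 = 3611.

3611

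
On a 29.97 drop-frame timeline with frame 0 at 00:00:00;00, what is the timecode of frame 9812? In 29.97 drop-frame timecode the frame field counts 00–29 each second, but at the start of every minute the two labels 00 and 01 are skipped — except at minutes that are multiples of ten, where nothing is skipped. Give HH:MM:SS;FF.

00:05:27;12

Ten DF minutes hold 17982 frames, so frame 9812 lies in block 0 (frames 0–17981) with 9812 frames into that block.
The block's first minute is 1800 frames and the rest 1798 each; 9812 frames reaches minute 5, so 0 × 18 + 5 × 2 = 10 labels have been skipped so far.
Adding those back, label number 9812 + 10 = 9822 at 30 labels/s is 327 s + 12 f = 0 h 5 min 27 s frame 12, i.e. 00:05:27;12.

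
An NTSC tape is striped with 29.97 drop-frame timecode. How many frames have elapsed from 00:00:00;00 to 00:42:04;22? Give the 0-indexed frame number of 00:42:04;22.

75666

Complete 10-minute blocks: 4, each 17982 frames → 71928.
Remaining 2 whole minutes in the current block: 1800 + 1 × 1798 = 3598 frames.
Within the current minute: 4 × 30 + 22 − 2 = 140 (labels ;00/;01 skipped at this minute). Total = 71928 + 3598 + 140 = 75666.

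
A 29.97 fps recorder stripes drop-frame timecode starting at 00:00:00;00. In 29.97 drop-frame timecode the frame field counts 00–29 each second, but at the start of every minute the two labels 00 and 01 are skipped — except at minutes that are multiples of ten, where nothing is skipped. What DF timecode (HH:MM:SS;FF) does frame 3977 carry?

00:02:12;21

Ten DF minutes hold 17982 frames, so frame 3977 lies in block 0 (frames 0–17981) with 3977 frames into that block.
The block's first minute is 1800 frames and the rest 1798 each; 3977 frames reaches minute 2, so 0 × 18 + 2 × 2 = 4 labels have been skipped so far.
Adding those back, label number 3977 + 4 = 3981 at 30 labels/s is 132 s + 21 f = 0 h 2 min 12 s frame 21, i.e. 00:02:12;21.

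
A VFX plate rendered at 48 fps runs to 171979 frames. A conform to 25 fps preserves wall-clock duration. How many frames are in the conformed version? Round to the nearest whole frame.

Frames at target rate = 171979 × (25) / (48) = 4299475/48 ≈ 89572.396.
Nearest whole frame: 89572.

89572 frames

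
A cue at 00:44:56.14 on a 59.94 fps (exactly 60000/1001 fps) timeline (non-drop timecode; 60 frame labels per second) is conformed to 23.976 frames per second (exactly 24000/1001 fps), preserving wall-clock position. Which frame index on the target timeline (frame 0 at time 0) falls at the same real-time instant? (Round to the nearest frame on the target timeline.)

Source frame index: (0×3600 + 44×60 + 56) × 60 + 14 = 161774.
Real time: 161774 / (60000/1001) = 80967887/30000 s.
Target frame: (80967887/30000) × (24000/1001) = 323548/5 ≈ 64709.600 → 64710.

frame 64710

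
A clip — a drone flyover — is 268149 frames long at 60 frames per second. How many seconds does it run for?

4469.15 seconds

Running time = 268149 / (60) = 4469.15 s.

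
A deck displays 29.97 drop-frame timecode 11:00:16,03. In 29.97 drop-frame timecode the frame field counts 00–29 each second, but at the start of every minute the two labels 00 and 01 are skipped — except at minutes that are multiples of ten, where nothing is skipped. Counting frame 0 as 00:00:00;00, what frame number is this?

1187295

As if non-drop at 30 labels/s: (11 × 3600 + 0 × 60 + 16) × 30 + 3 = 1188483.
Minute boundaries passed: 660; those not divisible by 10: 660 − 66 = 594; dropped labels = 2 × 594 = 1188.
Actual frame index = 1188483 − 1188 = 1187295.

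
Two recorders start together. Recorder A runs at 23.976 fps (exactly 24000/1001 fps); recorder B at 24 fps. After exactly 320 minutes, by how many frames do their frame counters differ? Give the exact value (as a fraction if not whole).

320 min = 19200 s.
A emits 24000/1001 × 19200 = 460800000/1001 frames; B emits 24 × 19200 = 460800.
Difference = 460800/1001 frames (≈ 460.3397); B is ahead of A.

460800/1001 frames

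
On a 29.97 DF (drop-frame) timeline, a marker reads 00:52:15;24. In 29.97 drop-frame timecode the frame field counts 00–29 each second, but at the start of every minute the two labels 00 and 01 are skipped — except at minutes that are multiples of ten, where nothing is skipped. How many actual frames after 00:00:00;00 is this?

Complete 10-minute blocks: 5, each 17982 frames → 89910.
Remaining 2 whole minutes in the current block: 1800 + 1 × 1798 = 3598 frames.
Within the current minute: 15 × 30 + 24 − 2 = 472 (labels ;00/;01 skipped at this minute). Total = 89910 + 3598 + 472 = 93980.

93980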